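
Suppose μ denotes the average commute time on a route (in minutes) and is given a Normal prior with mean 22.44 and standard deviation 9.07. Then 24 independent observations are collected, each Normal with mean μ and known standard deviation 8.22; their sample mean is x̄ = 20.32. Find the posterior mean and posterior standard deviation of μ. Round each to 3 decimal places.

With known σ, the Normal prior is conjugate. Weight on the data is w = (n/σ²)/(n/σ² + 1/τ₀²) = 0.355196/(0.355196+0.0121559) = 0.96691.
Posterior mean = w·x̄ + (1−w)·μ₀ = 0.96691·20.32 + 0.033091·22.44 = 20.390. Posterior variance = 1/(0.355196+0.0121559) = 2.72219, so SD = 1.650.

Posterior mean ≈ 20.390; posterior SD ≈ 1.650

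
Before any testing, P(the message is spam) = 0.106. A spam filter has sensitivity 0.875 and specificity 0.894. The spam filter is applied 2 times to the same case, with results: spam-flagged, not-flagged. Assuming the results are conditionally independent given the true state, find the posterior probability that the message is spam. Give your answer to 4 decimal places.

Posterior P(H) ≈ 0.1204

Let H be the event that the message is spam; start with P(H) = 0.106. P('spam-flagged'|H) = 0.875, P('spam-flagged'|¬H) = 0.106.
Update on result 1 ('spam-flagged'): P(H) ← 0.875·0.1060 / (0.875·0.1060 + 0.106·0.8940) = 0.092750/0.18751 = 0.4946.
Update on result 2 ('not-flagged'): P(H) ← 0.125·0.4946 / (0.125·0.4946 + 0.894·0.5054) = 0.061829/0.51363 = 0.1204.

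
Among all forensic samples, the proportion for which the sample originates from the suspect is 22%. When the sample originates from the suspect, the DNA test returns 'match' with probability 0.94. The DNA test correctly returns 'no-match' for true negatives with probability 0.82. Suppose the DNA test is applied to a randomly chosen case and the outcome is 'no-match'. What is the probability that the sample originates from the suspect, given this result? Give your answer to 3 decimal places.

P(H | E) ≈ 0.020

Write H for 'the sample originates from the suspect'. Prior odds H:¬H = 0.22/0.78 = 0.28205. For the 'no-match' outcome, the likelihood ratio is 0.06/0.82 = 0.073171.
Posterior odds = 0.28205 × 0.073171 = 0.020638, so P(H|E) = 0.020638/(1+0.020638) = 0.020.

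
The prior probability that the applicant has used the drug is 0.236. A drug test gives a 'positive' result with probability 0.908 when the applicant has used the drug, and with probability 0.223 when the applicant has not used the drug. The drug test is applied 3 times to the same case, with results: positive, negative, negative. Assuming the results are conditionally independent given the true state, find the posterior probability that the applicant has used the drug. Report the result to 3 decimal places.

Posterior P(H) ≈ 0.017

With H the event that the applicant has used the drug, the joint likelihood of the observed sequence is P(data|H) = 0.908·0.092·0.092 = 0.0076853 and P(data|¬H) = 0.223·0.777·0.777 = 0.13463.
Bayes: P(H|data) = 0.236·0.0076853 / (0.236·0.0076853 + 0.764·0.13463) = 0.0018137/0.10467 = 0.0173.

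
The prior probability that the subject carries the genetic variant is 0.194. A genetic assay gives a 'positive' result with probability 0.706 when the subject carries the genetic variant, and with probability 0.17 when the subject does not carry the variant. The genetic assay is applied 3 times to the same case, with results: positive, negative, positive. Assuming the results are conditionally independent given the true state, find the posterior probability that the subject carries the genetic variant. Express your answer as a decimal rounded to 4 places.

With H the event that the subject carries the genetic variant, the joint likelihood of the observed sequence is P(data|H) = 0.706·0.294·0.706 = 0.14654 and P(data|¬H) = 0.17·0.83·0.17 = 0.023987.
Bayes: P(H|data) = 0.194·0.14654 / (0.194·0.14654 + 0.806·0.023987) = 0.028429/0.047762 = 0.5952.

Posterior P(H) ≈ 0.5952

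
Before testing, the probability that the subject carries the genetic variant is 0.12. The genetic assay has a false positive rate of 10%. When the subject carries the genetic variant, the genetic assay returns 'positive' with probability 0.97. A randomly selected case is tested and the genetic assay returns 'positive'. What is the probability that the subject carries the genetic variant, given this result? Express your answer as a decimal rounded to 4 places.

Write H for 'the subject carries the genetic variant'. Prior odds H:¬H = 0.12/0.88 = 0.13636. For the 'positive' outcome, the likelihood ratio is 0.97/0.1 = 9.7000.
Posterior odds = 0.13636 × 9.7000 = 1.3227, so P(H|E) = 1.3227/(1+1.3227) = 0.5695.

P(H | E) ≈ 0.5695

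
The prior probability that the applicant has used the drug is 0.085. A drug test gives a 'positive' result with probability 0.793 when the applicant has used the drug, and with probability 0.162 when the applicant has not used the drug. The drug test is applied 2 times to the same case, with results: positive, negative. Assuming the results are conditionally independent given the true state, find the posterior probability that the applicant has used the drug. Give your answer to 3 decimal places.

Posterior P(H) ≈ 0.101

Let H be the event that the applicant has used the drug; start with P(H) = 0.085. P('positive'|H) = 0.793, P('positive'|¬H) = 0.162.
Update on result 1 ('positive'): P(H) ← 0.793·0.0850 / (0.793·0.0850 + 0.162·0.9150) = 0.067405/0.21564 = 0.3126.
Update on result 2 ('negative'): P(H) ← 0.207·0.3126 / (0.207·0.3126 + 0.838·0.6874) = 0.064706/0.64076 = 0.1010.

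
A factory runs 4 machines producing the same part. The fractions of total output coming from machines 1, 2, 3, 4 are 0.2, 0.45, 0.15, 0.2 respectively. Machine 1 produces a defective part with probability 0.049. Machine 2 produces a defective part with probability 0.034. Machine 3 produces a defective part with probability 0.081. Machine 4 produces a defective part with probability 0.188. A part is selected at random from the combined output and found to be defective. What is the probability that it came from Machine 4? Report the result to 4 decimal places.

Posterior probability ≈ 0.5023

Tabulate prior·likelihood by source: [1] prior 0.2, lik 0.049, product 0.009800; [2] prior 0.45, lik 0.034, product 0.01530; [3] prior 0.15, lik 0.081, product 0.01215; [4] prior 0.2, lik 0.188, product 0.03760.
Normalizing constant = 0.074850; the posterior for Machine 4 is its product over the sum, 0.03760/0.074850 = 0.5023.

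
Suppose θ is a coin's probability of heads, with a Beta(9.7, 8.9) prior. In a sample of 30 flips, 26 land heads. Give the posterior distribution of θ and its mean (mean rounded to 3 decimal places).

The binomial likelihood is conjugate to the Beta prior: with 26 successes and 4 failures, the posterior is Beta(9.7+26, 8.9+4) = Beta(35.7, 12.9).
E[θ | data] = 35.7/(35.7+12.9) = 0.735.

Posterior: Beta(35.7, 12.9); mean ≈ 0.735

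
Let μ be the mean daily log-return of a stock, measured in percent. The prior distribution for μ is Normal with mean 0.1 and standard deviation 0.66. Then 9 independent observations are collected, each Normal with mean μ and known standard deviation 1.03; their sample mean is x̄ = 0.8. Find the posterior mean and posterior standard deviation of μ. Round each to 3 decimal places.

With known σ, the Normal prior is conjugate. Weight on the data is w = (n/σ²)/(n/σ² + 1/τ₀²) = 8.48336/(8.48336+2.29568) = 0.78702.
Posterior mean = w·x̄ + (1−w)·μ₀ = 0.78702·0.8 + 0.21298·0.1 = 0.651. Posterior variance = 1/(8.48336+2.29568) = 0.0927726, so SD = 0.305.

Posterior mean ≈ 0.651; posterior SD ≈ 0.305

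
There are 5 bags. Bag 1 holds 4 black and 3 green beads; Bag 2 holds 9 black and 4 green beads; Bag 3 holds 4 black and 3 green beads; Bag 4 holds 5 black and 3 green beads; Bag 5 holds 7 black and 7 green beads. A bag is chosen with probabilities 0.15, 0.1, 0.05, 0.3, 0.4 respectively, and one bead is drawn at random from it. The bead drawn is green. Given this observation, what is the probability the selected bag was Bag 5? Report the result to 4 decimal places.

Posterior probability ≈ 0.4662

Tabulate prior·likelihood by source: [1] prior 0.15, lik 0.4286, product 0.06429; [2] prior 0.1, lik 0.3077, product 0.03077; [3] prior 0.05, lik 0.4286, product 0.02143; [4] prior 0.3, lik 0.375, product 0.1125; [5] prior 0.4, lik 0.5, product 0.2000.
Normalizing constant = 0.42898; the posterior for Bag 5 is its product over the sum, 0.2000/0.42898 = 0.4662.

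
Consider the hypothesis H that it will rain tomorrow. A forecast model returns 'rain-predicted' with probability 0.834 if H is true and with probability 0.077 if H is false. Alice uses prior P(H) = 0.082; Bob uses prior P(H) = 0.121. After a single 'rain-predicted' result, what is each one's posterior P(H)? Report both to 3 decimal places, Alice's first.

P('+'|H) = 0.834, P('+'|¬H) = 0.077.
Alice: numerator 0.834·0.082 = 0.068388; evidence = 0.068388+0.077·0.918 = 0.13907; posterior = 0.492.
Bob: numerator 0.834·0.121 = 0.10091; evidence = 0.10091+0.077·0.879 = 0.16860; posterior = 0.599.

Alice: 0.492; Bob: 0.599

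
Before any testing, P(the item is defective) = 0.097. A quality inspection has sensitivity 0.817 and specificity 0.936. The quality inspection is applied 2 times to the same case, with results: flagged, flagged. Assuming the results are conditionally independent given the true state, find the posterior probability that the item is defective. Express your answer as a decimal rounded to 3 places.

Posterior P(H) ≈ 0.946

Let H be the event that the item is defective; start with P(H) = 0.097. P('flagged'|H) = 0.817, P('flagged'|¬H) = 0.064.
Update on result 1 ('flagged'): P(H) ← 0.817·0.0970 / (0.817·0.0970 + 0.064·0.9030) = 0.079249/0.13704 = 0.5783.
Update on result 2 ('flagged'): P(H) ← 0.817·0.5783 / (0.817·0.5783 + 0.064·0.4217) = 0.47246/0.49945 = 0.9460.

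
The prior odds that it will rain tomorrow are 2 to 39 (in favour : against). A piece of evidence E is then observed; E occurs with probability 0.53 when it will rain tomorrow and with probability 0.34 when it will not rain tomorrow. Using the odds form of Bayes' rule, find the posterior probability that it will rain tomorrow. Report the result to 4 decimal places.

Prior odds = 2/39 = 0.051282. In log-odds, ln(0.051282) = -2.9704.
Add log likelihood ratio: ln(1.5588) = 0.44393.
Posterior log-odds = -2.5265, so posterior odds = exp(-2.5265) = 0.079940. Converting, P(H|E) = 0.079940/1.0799 = 0.0740.

Posterior probability ≈ 0.0740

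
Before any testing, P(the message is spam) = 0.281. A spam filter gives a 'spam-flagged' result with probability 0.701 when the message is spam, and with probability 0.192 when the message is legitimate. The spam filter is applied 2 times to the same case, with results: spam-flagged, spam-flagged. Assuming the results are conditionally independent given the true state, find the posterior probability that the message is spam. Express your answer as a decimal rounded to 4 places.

With H the event that the message is spam, the joint likelihood of the observed sequence is P(data|H) = 0.701·0.701 = 0.49140 and P(data|¬H) = 0.192·0.192 = 0.036864.
Bayes: P(H|data) = 0.281·0.49140 / (0.281·0.49140 + 0.719·0.036864) = 0.13808/0.16459 = 0.8390.

Posterior P(H) ≈ 0.8390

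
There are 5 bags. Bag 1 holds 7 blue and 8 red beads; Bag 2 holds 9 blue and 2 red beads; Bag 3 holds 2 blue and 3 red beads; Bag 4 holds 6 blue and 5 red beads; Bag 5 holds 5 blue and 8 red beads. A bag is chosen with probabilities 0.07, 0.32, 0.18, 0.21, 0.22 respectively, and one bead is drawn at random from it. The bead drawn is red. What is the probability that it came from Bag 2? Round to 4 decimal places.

Posterior probability ≈ 0.1340

Tabulate prior·likelihood by source: [1] prior 0.07, lik 0.5333, product 0.03733; [2] prior 0.32, lik 0.1818, product 0.05818; [3] prior 0.18, lik 0.6, product 0.1080; [4] prior 0.21, lik 0.4545, product 0.09545; [5] prior 0.22, lik 0.6154, product 0.1354.
Normalizing constant = 0.43435; the posterior for Bag 2 is its product over the sum, 0.05818/0.43435 = 0.1340.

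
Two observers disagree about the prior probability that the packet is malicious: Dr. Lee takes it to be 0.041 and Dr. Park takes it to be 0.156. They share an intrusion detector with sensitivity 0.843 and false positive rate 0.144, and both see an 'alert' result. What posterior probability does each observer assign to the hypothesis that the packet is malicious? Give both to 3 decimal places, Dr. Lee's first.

Dr. Lee: 0.200; Dr. Park: 0.520

P('+'|H) = 0.843, P('+'|¬H) = 0.144.
Dr. Lee: numerator 0.843·0.041 = 0.034563; evidence = 0.034563+0.144·0.959 = 0.17266; posterior = 0.200.
Dr. Park: numerator 0.843·0.156 = 0.13151; evidence = 0.13151+0.144·0.844 = 0.25304; posterior = 0.520.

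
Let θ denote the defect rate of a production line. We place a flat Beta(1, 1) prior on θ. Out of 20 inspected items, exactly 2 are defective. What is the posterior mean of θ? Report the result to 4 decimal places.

Observing 2 successes and 18 failures updates Beta(1, 1) by adding the success and failure counts to the two shape parameters: α = 1+2 = 3, β = 1+18 = 19.
E[θ | data] = 3/(3+19) = 0.1364.

Posterior mean ≈ 0.1364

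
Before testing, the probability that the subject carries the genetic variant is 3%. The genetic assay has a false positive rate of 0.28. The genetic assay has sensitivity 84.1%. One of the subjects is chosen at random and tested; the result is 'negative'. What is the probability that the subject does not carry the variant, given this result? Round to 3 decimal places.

P(¬H | E) ≈ 0.993

Write H for 'the subject carries the genetic variant'. Prior odds H:¬H = 0.03/0.97 = 0.030928. For the 'negative' outcome, the likelihood ratio is 0.159/0.72 = 0.22083.
Posterior odds = 0.030928 × 0.22083 = 0.0068299, so P(H|E) = 0.0068299/(1+0.0068299) = 0.007. Then P(¬H|E) = 1 − 0.007 = 0.993.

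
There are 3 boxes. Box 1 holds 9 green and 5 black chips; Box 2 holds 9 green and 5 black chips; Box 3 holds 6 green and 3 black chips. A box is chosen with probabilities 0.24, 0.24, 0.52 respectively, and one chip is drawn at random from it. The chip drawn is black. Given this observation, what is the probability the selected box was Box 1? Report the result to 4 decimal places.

Posterior probability ≈ 0.2486

Tabulate prior·likelihood by source: [1] prior 0.24, lik 0.3571, product 0.08571; [2] prior 0.24, lik 0.3571, product 0.08571; [3] prior 0.52, lik 0.3333, product 0.1733.
Normalizing constant = 0.34476; the posterior for Box 1 is its product over the sum, 0.08571/0.34476 = 0.2486.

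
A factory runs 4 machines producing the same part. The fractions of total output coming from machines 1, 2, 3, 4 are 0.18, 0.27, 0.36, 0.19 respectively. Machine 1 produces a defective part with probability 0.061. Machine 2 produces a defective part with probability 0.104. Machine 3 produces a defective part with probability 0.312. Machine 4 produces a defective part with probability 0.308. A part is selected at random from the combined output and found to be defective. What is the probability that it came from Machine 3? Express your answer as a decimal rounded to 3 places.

Posterior probability ≈ 0.535

P(defective|M1) = 0.061; P(defective|M2) = 0.104; P(defective|M3) = 0.312; P(defective|M4) = 0.308.
Prior × likelihood for each source: 0.18·0.061=0.01098, 0.27·0.104=0.02808, 0.36·0.312=0.1123, 0.19·0.308=0.05852. Summing gives P(defective) = 0.20990.
P(Machine 3 | defective) = 0.1123 / 0.20990 = 0.535.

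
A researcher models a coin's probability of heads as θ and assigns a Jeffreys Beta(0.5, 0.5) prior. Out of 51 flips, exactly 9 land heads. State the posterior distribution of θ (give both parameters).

Observing 9 successes and 42 failures updates Beta(0.5, 0.5) by adding the success and failure counts to the two shape parameters: α = 0.5+9 = 9.5, β = 0.5+42 = 42.5.

Posterior: Beta(9.5, 42.5)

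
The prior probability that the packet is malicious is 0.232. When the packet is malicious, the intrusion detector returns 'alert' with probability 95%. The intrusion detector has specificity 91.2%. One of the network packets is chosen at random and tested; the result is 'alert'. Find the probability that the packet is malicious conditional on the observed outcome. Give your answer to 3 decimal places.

P(H | E) ≈ 0.765

Let H be the event that the packet is malicious. P(H) = 0.232, so P(¬H) = 0.768. With E the 'alert' result, P(E|H) = 0.95 and P(E|¬H) = 0.088.
P(E) = 0.95·0.232 + 0.088·0.768 = 0.22040 + 0.067584 = 0.28798.
By Bayes' theorem, P(H|E) = 0.22040 / 0.28798 = 0.765.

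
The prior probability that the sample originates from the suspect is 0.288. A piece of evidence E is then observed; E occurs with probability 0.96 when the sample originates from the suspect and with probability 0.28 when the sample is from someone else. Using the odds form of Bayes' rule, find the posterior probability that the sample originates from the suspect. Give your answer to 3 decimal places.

Posterior probability ≈ 0.581

Prior odds = 0.288/(1−0.288) = 0.40449.
Likelihood ratio for E = 0.96/0.28 = 3.4286.
Posterior odds = prior odds × LR = 1.3868.
Posterior probability = odds/(1+odds) = 1.3868/2.3868 = 0.581.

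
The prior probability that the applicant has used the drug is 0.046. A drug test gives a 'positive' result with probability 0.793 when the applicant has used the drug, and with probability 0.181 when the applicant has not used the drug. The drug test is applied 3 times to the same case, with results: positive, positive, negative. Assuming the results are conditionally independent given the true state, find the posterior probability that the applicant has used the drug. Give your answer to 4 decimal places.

Posterior P(H) ≈ 0.1896

Let H be the event that the applicant has used the drug; start with P(H) = 0.046. P('positive'|H) = 0.793, P('positive'|¬H) = 0.181.
Update on result 1 ('positive'): P(H) ← 0.793·0.0460 / (0.793·0.0460 + 0.181·0.9540) = 0.036478/0.20915 = 0.1744.
Update on result 2 ('positive'): P(H) ← 0.793·0.1744 / (0.793·0.1744 + 0.181·0.8256) = 0.13831/0.28774 = 0.4807.
Update on result 3 ('negative'): P(H) ← 0.207·0.4807 / (0.207·0.4807 + 0.819·0.5193) = 0.099498/0.52483 = 0.1896.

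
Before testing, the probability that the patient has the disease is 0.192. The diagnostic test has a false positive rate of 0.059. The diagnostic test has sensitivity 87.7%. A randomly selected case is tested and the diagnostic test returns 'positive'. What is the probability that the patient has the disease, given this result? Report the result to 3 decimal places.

Let H be the event that the patient has the disease. P(H) = 0.192, so P(¬H) = 0.808. With E the 'positive' result, P(E|H) = 0.877 and P(E|¬H) = 0.059.
P(E) = 0.877·0.192 + 0.059·0.808 = 0.16838 + 0.047672 = 0.21606.
By Bayes' theorem, P(H|E) = 0.16838 / 0.21606 = 0.779.

P(H | E) ≈ 0.779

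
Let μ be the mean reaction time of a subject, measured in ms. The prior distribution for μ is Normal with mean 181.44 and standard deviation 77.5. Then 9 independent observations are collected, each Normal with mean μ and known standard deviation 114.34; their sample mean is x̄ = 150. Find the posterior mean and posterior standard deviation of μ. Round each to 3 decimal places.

With known σ, the Normal prior is conjugate. Weight on the data is w = (n/σ²)/(n/σ² + 1/τ₀²) = 0.00068841/(0.00068841+0.00016649) = 0.80525.
Posterior mean = w·x̄ + (1−w)·μ₀ = 0.80525·150 + 0.19475·181.44 = 156.123. Posterior variance = 1/(0.00068841+0.00016649) = 1169.73, so SD = 34.201.

Posterior mean ≈ 156.123; posterior SD ≈ 34.201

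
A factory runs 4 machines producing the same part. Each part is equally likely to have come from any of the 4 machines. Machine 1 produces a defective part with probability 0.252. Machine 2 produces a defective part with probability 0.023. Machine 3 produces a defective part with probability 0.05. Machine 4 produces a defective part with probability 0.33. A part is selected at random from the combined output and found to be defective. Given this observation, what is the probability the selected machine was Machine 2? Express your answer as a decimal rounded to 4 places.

Posterior probability ≈ 0.0351

Tabulate prior·likelihood by source: [1] prior 0.25, lik 0.252, product 0.06300; [2] prior 0.25, lik 0.023, product 0.005750; [3] prior 0.25, lik 0.05, product 0.01250; [4] prior 0.25, lik 0.33, product 0.08250.
Normalizing constant = 0.16375; the posterior for Machine 2 is its product over the sum, 0.005750/0.16375 = 0.0351.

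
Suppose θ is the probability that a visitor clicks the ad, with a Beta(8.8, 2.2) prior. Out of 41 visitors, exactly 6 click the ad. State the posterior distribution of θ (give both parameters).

Observing 6 successes and 35 failures updates Beta(8.8, 2.2) by adding the success and failure counts to the two shape parameters: α = 8.8+6 = 14.8, β = 2.2+35 = 37.2.

Posterior: Beta(14.8, 37.2)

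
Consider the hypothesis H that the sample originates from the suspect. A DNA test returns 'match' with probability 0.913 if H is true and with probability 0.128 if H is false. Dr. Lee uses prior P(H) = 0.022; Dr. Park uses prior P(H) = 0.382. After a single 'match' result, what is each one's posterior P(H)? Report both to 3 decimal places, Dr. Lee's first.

Dr. Lee: 0.138; Dr. Park: 0.815

P('+'|H) = 0.913, P('+'|¬H) = 0.128.
Dr. Lee: numerator 0.913·0.022 = 0.020086; evidence = 0.020086+0.128·0.978 = 0.14527; posterior = 0.138.
Dr. Park: numerator 0.913·0.382 = 0.34877; evidence = 0.34877+0.128·0.618 = 0.42787; posterior = 0.815.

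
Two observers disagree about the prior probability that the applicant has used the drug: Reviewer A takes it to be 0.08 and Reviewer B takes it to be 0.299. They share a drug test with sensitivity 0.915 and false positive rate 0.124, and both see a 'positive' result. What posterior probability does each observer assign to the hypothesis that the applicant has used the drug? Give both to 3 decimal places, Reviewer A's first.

Reviewer A: 0.391; Reviewer B: 0.759

P('+'|H) = 0.915, P('+'|¬H) = 0.124.
Reviewer A: numerator 0.915·0.08 = 0.073200; evidence = 0.073200+0.124·0.92 = 0.18728; posterior = 0.391.
Reviewer B: numerator 0.915·0.299 = 0.27359; evidence = 0.27359+0.124·0.701 = 0.36051; posterior = 0.759.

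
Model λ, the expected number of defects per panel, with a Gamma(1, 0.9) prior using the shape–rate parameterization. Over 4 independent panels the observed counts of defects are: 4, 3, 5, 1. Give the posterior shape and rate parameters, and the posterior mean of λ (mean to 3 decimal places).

Posterior: Gamma(shape=14, rate=4.9); mean ≈ 2.857

Total count ∑xᵢ = 13 over n = 4 panels.
Gamma is conjugate to the Poisson likelihood: posterior is Gamma(shape = 1+13 = 14, rate = 0.9+4 = 4.9).
E[λ | data] = 14/4.9 = 2.857.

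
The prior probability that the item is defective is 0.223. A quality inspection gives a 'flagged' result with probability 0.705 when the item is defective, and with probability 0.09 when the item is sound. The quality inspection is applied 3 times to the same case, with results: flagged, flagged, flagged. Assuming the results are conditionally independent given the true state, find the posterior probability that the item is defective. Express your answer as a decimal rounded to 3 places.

Posterior P(H) ≈ 0.993

With H the event that the item is defective, the joint likelihood of the observed sequence is P(data|H) = 0.705·0.705·0.705 = 0.35040 and P(data|¬H) = 0.09·0.09·0.09 = 0.00072900.
Bayes: P(H|data) = 0.223·0.35040 / (0.223·0.35040 + 0.777·0.00072900) = 0.078140/0.078706 = 0.9928.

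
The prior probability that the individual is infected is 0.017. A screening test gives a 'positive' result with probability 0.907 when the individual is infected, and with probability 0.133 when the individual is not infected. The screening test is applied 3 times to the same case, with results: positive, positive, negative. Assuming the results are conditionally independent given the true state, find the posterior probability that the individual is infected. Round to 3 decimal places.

With H the event that the individual is infected, the joint likelihood of the observed sequence is P(data|H) = 0.907·0.907·0.093 = 0.076506 and P(data|¬H) = 0.133·0.133·0.867 = 0.015336.
Bayes: P(H|data) = 0.017·0.076506 / (0.017·0.076506 + 0.983·0.015336) = 0.0013006/0.016376 = 0.0794.

Posterior P(H) ≈ 0.079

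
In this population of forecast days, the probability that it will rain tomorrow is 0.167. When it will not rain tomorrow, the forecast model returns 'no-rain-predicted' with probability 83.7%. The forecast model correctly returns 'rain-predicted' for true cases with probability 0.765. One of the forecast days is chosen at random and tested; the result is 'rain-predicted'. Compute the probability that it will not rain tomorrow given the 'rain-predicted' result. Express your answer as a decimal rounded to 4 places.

P(¬H | E) ≈ 0.5152

Write H for 'it will rain tomorrow'. Prior odds H:¬H = 0.167/0.833 = 0.20048. For the 'rain-predicted' outcome, the likelihood ratio is 0.765/0.163 = 4.6933.
Posterior odds = 0.20048 × 4.6933 = 0.94090, so P(H|E) = 0.94090/(1+0.94090) = 0.4848. Then P(¬H|E) = 1 − 0.4848 = 0.5152.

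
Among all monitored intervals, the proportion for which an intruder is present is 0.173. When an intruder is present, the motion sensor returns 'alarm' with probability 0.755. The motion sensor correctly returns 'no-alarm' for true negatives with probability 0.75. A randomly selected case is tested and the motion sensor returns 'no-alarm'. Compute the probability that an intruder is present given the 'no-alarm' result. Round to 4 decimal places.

Write H for 'an intruder is present'. Prior odds H:¬H = 0.173/0.827 = 0.20919. For the 'no-alarm' outcome, the likelihood ratio is 0.245/0.75 = 0.32667.
Posterior odds = 0.20919 × 0.32667 = 0.068335, so P(H|E) = 0.068335/(1+0.068335) = 0.0640.

P(H | E) ≈ 0.0640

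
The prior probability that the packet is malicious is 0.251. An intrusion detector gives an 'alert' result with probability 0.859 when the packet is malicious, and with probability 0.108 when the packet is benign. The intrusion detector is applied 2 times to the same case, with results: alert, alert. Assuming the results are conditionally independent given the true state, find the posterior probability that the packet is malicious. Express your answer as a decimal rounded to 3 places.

Posterior P(H) ≈ 0.955

Let H be the event that the packet is malicious; start with P(H) = 0.251. P('alert'|H) = 0.859, P('alert'|¬H) = 0.108.
Update on result 1 ('alert'): P(H) ← 0.859·0.2510 / (0.859·0.2510 + 0.108·0.7490) = 0.21561/0.29650 = 0.7272.
Update on result 2 ('alert'): P(H) ← 0.859·0.7272 / (0.859·0.7272 + 0.108·0.2728) = 0.62465/0.65411 = 0.9550.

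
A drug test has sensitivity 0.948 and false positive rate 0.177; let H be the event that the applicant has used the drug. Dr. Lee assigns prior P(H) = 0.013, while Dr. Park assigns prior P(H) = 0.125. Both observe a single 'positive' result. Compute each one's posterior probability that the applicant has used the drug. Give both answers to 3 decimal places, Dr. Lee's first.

Dr. Lee: 0.066; Dr. Park: 0.433

The likelihood ratio for a 'positive' result is 0.948/0.177 = 5.3559.
Dr. Lee: prior odds 0.013/0.987 = 0.013171; posterior odds 0.070544; posterior probability 0.066.
Dr. Park: prior odds 0.125/0.875 = 0.14286; posterior odds 0.76513; posterior probability 0.433.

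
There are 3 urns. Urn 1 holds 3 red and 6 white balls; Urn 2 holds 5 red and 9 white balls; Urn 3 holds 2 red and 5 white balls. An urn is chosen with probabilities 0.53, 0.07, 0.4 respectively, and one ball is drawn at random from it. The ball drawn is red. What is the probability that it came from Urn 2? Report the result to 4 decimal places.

Posterior probability ≈ 0.0791

P(red|Urn 1) = 0.3333; P(red|Urn 2) = 0.3571; P(red|Urn 3) = 0.2857.
Prior × likelihood for each source: 0.53·0.3333=0.1767, 0.07·0.3571=0.02500, 0.4·0.2857=0.1143. Summing gives P(red) = 0.31595.
P(Urn 2 | red) = 0.02500 / 0.31595 = 0.0791.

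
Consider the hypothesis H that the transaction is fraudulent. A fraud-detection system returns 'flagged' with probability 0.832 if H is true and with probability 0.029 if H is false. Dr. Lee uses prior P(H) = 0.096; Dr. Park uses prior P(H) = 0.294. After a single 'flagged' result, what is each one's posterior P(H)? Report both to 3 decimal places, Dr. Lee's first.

The likelihood ratio for a 'flagged' result is 0.832/0.029 = 28.690.
Dr. Lee: prior odds 0.096/0.904 = 0.10619; posterior odds 3.0467; posterior probability 0.753.
Dr. Park: prior odds 0.294/0.706 = 0.41643; posterior odds 11.947; posterior probability 0.923.

Dr. Lee: 0.753; Dr. Park: 0.923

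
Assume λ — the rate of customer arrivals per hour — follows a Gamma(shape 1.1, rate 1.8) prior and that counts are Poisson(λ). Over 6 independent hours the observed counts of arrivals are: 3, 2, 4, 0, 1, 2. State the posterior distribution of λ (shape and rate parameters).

Total count ∑xᵢ = 12 over n = 6 hours.
Gamma is conjugate to the Poisson likelihood: posterior is Gamma(shape = 1.1+12 = 13.1, rate = 1.8+6 = 7.8).

Posterior: Gamma(shape=13.1, rate=7.8)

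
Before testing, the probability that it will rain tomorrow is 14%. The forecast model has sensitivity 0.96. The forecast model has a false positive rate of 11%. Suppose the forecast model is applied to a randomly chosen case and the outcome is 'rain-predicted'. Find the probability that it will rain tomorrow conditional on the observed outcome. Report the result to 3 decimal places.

Write H for 'it will rain tomorrow'. Prior odds H:¬H = 0.14/0.86 = 0.16279. For the 'rain-predicted' outcome, the likelihood ratio is 0.96/0.11 = 8.7273.
Posterior odds = 0.16279 × 8.7273 = 1.4207, so P(H|E) = 1.4207/(1+1.4207) = 0.587.

P(H | E) ≈ 0.587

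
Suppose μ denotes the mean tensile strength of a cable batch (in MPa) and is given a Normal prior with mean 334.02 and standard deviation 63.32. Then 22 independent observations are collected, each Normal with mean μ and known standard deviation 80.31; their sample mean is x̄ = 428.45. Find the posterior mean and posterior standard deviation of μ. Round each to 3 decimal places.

With known σ, the Normal prior is conjugate. Weight on the data is w = (n/σ²)/(n/σ² + 1/τ₀²) = 0.00341101/(0.00341101+0.00024941) = 0.93186.
Posterior mean = w·x̄ + (1−w)·μ₀ = 0.93186·428.45 + 0.068138·334.02 = 422.016. Posterior variance = 1/(0.00341101+0.00024941) = 273.192, so SD = 16.529.

Posterior mean ≈ 422.016; posterior SD ≈ 16.529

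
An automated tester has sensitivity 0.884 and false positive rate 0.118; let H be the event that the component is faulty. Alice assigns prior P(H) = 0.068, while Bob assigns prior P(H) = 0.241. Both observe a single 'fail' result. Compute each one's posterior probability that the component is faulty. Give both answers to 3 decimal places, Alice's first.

Alice: 0.353; Bob: 0.704

P('+'|H) = 0.884, P('+'|¬H) = 0.118.
Alice: numerator 0.884·0.068 = 0.060112; evidence = 0.060112+0.118·0.932 = 0.17009; posterior = 0.353.
Bob: numerator 0.884·0.241 = 0.21304; evidence = 0.21304+0.118·0.759 = 0.30261; posterior = 0.704.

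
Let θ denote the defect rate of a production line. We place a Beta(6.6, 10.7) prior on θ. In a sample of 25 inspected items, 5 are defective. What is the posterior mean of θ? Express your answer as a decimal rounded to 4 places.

Posterior mean ≈ 0.2742

The binomial likelihood is conjugate to the Beta prior: with 5 successes and 20 failures, the posterior is Beta(6.6+5, 10.7+20) = Beta(11.6, 30.7).
Posterior mean = α/(α+β) = 11.6/42.3 = 0.2742.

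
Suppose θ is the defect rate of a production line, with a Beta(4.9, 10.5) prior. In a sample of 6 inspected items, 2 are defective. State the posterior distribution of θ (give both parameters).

The binomial likelihood is conjugate to the Beta prior: with 2 successes and 4 failures, the posterior is Beta(4.9+2, 10.5+4) = Beta(6.9, 14.5).

Posterior: Beta(6.9, 14.5)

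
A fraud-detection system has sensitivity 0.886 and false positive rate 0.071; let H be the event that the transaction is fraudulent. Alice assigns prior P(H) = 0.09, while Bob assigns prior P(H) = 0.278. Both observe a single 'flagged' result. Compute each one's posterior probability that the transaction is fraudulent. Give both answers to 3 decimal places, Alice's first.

P('+'|H) = 0.886, P('+'|¬H) = 0.071.
Alice: numerator 0.886·0.09 = 0.079740; evidence = 0.079740+0.071·0.91 = 0.14435; posterior = 0.552.
Bob: numerator 0.886·0.278 = 0.24631; evidence = 0.24631+0.071·0.722 = 0.29757; posterior = 0.828.

Alice: 0.552; Bob: 0.828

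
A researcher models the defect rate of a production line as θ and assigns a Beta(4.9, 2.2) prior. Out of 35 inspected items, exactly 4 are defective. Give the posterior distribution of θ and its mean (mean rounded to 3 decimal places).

Posterior: Beta(8.9, 33.2); mean ≈ 0.211

The binomial likelihood is conjugate to the Beta prior: with 4 successes and 31 failures, the posterior is Beta(4.9+4, 2.2+31) = Beta(8.9, 33.2).
Posterior mean = α/(α+β) = 8.9/42.1 = 0.211.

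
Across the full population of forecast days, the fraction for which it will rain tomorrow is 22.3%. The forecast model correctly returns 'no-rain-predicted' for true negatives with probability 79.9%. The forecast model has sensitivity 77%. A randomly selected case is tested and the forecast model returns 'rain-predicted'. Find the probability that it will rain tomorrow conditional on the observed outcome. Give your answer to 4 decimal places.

P(H | E) ≈ 0.5237

Write H for 'it will rain tomorrow'. Prior odds H:¬H = 0.223/0.777 = 0.28700. For the 'rain-predicted' outcome, the likelihood ratio is 0.77/0.201 = 3.8308.
Posterior odds = 0.28700 × 3.8308 = 1.0995, so P(H|E) = 1.0995/(1+1.0995) = 0.5237.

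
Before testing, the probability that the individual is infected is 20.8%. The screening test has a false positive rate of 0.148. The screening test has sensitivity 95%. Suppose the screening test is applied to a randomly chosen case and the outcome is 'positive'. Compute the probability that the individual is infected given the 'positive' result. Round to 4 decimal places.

Write H for 'the individual is infected'. Prior odds H:¬H = 0.208/0.792 = 0.26263. For the 'positive' outcome, the likelihood ratio is 0.95/0.148 = 6.4189.
Posterior odds = 0.26263 × 6.4189 = 1.6858, so P(H|E) = 1.6858/(1+1.6858) = 0.6277.

P(H | E) ≈ 0.6277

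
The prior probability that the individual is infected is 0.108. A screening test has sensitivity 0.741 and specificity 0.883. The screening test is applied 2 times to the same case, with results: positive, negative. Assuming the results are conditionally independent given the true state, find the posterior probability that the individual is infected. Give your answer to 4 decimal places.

With H the event that the individual is infected, the joint likelihood of the observed sequence is P(data|H) = 0.741·0.259 = 0.19192 and P(data|¬H) = 0.117·0.883 = 0.10331.
Bayes: P(H|data) = 0.108·0.19192 / (0.108·0.19192 + 0.892·0.10331) = 0.020727/0.11288 = 0.1836.

Posterior P(H) ≈ 0.1836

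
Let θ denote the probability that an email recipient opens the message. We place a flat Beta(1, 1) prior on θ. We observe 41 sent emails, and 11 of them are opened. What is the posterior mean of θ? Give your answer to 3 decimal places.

Posterior mean ≈ 0.279

Observing 11 successes and 30 failures updates Beta(1, 1) by adding the success and failure counts to the two shape parameters: α = 1+11 = 12, β = 1+30 = 31.
Posterior mean = α/(α+β) = 12/43 = 0.279.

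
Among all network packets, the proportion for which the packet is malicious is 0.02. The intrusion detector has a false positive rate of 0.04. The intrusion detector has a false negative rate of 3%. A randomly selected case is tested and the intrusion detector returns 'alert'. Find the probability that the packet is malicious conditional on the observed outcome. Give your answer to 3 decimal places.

Let H be the event that the packet is malicious. P(H) = 0.02, so P(¬H) = 0.98. With E the 'alert' result, P(E|H) = 0.97 and P(E|¬H) = 0.04.
P(E) = 0.97·0.02 + 0.04·0.98 = 0.019400 + 0.039200 = 0.058600.
By Bayes' theorem, P(H|E) = 0.019400 / 0.058600 = 0.331.

P(H | E) ≈ 0.331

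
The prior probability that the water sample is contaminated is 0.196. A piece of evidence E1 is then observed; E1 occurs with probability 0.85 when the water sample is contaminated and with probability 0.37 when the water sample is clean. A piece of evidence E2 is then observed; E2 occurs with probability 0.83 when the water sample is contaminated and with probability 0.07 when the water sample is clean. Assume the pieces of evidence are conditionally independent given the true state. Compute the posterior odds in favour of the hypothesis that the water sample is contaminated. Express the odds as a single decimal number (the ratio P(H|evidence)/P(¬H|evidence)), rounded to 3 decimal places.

Prior odds = 0.196/(1−0.196) = 0.24378.
Likelihood ratio for E1 = 0.85/0.37 = 2.2973.
Likelihood ratio for E2 = 0.83/0.07 = 11.857.
Posterior odds = prior odds × LR₁ × LR₂ = 6.6404.

Posterior odds ≈ 6.640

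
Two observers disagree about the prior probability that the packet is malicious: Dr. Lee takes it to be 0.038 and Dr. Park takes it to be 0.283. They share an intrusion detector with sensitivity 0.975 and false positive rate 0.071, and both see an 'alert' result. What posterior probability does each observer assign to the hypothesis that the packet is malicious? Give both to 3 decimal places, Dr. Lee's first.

P('+'|H) = 0.975, P('+'|¬H) = 0.071.
Dr. Lee: numerator 0.975·0.038 = 0.037050; evidence = 0.037050+0.071·0.962 = 0.10535; posterior = 0.352.
Dr. Park: numerator 0.975·0.283 = 0.27592; evidence = 0.27592+0.071·0.717 = 0.32683; posterior = 0.844.

Dr. Lee: 0.352; Dr. Park: 0.844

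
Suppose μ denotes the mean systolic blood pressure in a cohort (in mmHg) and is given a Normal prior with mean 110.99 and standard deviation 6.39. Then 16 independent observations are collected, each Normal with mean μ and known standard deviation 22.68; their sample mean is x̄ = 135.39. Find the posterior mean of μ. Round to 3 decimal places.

Posterior mean ≈ 124.642

With known σ, the Normal prior is conjugate. Weight on the data is w = (n/σ²)/(n/σ² + 1/τ₀²) = 0.0311053/(0.0311053+0.0244905) = 0.55949.
Posterior mean = w·x̄ + (1−w)·μ₀ = 0.55949·135.39 + 0.44051·110.99 = 124.642.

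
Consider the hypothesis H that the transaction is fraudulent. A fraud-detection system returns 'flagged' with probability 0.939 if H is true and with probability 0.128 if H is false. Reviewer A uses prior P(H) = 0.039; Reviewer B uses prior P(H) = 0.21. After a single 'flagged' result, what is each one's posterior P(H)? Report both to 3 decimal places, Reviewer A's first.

Reviewer A: 0.229; Reviewer B: 0.661

The likelihood ratio for a 'flagged' result is 0.939/0.128 = 7.3359.
Reviewer A: prior odds 0.039/0.961 = 0.040583; posterior odds 0.29771; posterior probability 0.229.
Reviewer B: prior odds 0.21/0.79 = 0.26582; posterior odds 1.9501; posterior probability 0.661.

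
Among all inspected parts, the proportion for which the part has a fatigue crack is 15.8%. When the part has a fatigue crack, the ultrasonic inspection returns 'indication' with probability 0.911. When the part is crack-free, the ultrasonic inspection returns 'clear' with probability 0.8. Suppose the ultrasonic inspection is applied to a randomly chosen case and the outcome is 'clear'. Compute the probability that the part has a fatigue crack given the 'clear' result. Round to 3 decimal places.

Write H for 'the part has a fatigue crack'. Prior odds H:¬H = 0.158/0.842 = 0.18765. For the 'clear' outcome, the likelihood ratio is 0.089/0.8 = 0.11125.
Posterior odds = 0.18765 × 0.11125 = 0.020876, so P(H|E) = 0.020876/(1+0.020876) = 0.020.

P(H | E) ≈ 0.020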